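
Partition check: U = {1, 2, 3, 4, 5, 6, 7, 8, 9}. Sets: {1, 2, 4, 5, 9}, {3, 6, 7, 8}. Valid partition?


A partition requires: (1) non-empty parts, (2) pairwise disjoint, (3) union = U
Parts: {1, 2, 4, 5, 9}, {3, 6, 7, 8}
Union of parts: {1, 2, 3, 4, 5, 6, 7, 8, 9}
U = {1, 2, 3, 4, 5, 6, 7, 8, 9}
All non-empty? True
Pairwise disjoint? True
Covers U? True

Yes, valid partition


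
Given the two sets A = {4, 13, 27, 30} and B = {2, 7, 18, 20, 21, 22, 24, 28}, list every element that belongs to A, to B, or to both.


A ∪ B = all elements in A or B (or both)
A = {4, 13, 27, 30}
B = {2, 7, 18, 20, 21, 22, 24, 28}
A ∪ B = {2, 4, 7, 13, 18, 20, 21, 22, 24, 27, 28, 30}

A ∪ B = {2, 4, 7, 13, 18, 20, 21, 22, 24, 27, 28, 30}


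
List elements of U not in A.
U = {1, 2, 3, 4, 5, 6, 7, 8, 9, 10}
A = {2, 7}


Aᶜ = U \ A = elements in U but not in A
U = {1, 2, 3, 4, 5, 6, 7, 8, 9, 10}
A = {2, 7}
Aᶜ = {1, 3, 4, 5, 6, 8, 9, 10}

Aᶜ = {1, 3, 4, 5, 6, 8, 9, 10}


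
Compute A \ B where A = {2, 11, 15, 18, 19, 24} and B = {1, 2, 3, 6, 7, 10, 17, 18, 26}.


A \ B = elements in A but not in B
A = {2, 11, 15, 18, 19, 24}
B = {1, 2, 3, 6, 7, 10, 17, 18, 26}
Remove from A any elements in B
A \ B = {11, 15, 19, 24}

A \ B = {11, 15, 19, 24}


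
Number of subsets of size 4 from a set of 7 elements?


C(n,k) = n! / (k!(n-k)!)
C(7,4) = 7! / (4!3!)
= 35

C(7,4) = 35


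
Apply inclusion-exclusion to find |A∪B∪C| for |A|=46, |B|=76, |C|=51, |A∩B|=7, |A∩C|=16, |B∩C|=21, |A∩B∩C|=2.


|A∪B∪C| = |A|+|B|+|C| - |A∩B|-|A∩C|-|B∩C| + |A∩B∩C|
= 46+76+51 - 7-16-21 + 2
= 173 - 44 + 2
= 131

|A ∪ B ∪ C| = 131


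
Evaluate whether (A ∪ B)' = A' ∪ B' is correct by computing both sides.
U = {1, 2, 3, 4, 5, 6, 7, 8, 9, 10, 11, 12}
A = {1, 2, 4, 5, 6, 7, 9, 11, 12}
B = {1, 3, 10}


LHS: A ∪ B = {1, 2, 3, 4, 5, 6, 7, 9, 10, 11, 12}
(A ∪ B)' = U \ (A ∪ B) = {8}
A' = {3, 8, 10}, B' = {2, 4, 5, 6, 7, 8, 9, 11, 12}
Claimed RHS: A' ∪ B' = {2, 3, 4, 5, 6, 7, 8, 9, 10, 11, 12}
Identity is INVALID: LHS = {8} but the RHS claimed here equals {2, 3, 4, 5, 6, 7, 8, 9, 10, 11, 12}. The correct form is (A ∪ B)' = A' ∩ B'.

Identity is invalid: (A ∪ B)' = {8} but A' ∪ B' = {2, 3, 4, 5, 6, 7, 8, 9, 10, 11, 12}. The correct De Morgan law is (A ∪ B)' = A' ∩ B'.


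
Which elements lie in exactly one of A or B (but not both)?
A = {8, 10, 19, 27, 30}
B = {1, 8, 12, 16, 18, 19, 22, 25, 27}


A △ B = (A \ B) ∪ (B \ A) = elements in exactly one of A or B
A \ B = {10, 30}
B \ A = {1, 12, 16, 18, 22, 25}
A △ B = {1, 10, 12, 16, 18, 22, 25, 30}

A △ B = {1, 10, 12, 16, 18, 22, 25, 30}


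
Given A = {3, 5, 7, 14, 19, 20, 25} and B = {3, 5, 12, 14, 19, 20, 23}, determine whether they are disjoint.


Disjoint means A ∩ B = ∅.
A ∩ B = {3, 5, 14, 19, 20}
A ∩ B ≠ ∅, so A and B are NOT disjoint.

No, A and B are not disjoint (A ∩ B = {3, 5, 14, 19, 20})


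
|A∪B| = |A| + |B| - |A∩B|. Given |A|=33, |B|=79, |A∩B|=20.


|A ∪ B| = |A| + |B| - |A ∩ B|
= 33 + 79 - 20
= 92

|A ∪ B| = 92


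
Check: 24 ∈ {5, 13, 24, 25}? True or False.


A = {5, 13, 24, 25}
Checking if 24 is in A
24 is in A → True

24 ∈ A


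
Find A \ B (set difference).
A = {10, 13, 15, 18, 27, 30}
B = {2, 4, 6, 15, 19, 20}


A \ B = elements in A but not in B
A = {10, 13, 15, 18, 27, 30}
B = {2, 4, 6, 15, 19, 20}
Remove from A any elements in B
A \ B = {10, 13, 18, 27, 30}

A \ B = {10, 13, 18, 27, 30}


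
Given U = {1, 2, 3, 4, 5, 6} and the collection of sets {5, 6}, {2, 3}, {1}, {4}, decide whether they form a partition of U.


A partition requires: (1) non-empty parts, (2) pairwise disjoint, (3) union = U
Parts: {5, 6}, {2, 3}, {1}, {4}
Union of parts: {1, 2, 3, 4, 5, 6}
U = {1, 2, 3, 4, 5, 6}
All non-empty? True
Pairwise disjoint? True
Covers U? True

Yes, valid partition


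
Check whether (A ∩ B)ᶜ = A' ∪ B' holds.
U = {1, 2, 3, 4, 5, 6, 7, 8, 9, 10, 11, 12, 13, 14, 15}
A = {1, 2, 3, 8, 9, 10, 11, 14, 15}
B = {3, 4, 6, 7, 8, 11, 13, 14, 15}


LHS: A ∩ B = {3, 8, 11, 14, 15}
(A ∩ B)' = U \ (A ∩ B) = {1, 2, 4, 5, 6, 7, 9, 10, 12, 13}
A' = {4, 5, 6, 7, 12, 13}, B' = {1, 2, 5, 9, 10, 12}
Claimed RHS: A' ∪ B' = {1, 2, 4, 5, 6, 7, 9, 10, 12, 13}
Identity is VALID: LHS = RHS = {1, 2, 4, 5, 6, 7, 9, 10, 12, 13} ✓

Identity is valid. (A ∩ B)' = A' ∪ B' = {1, 2, 4, 5, 6, 7, 9, 10, 12, 13}


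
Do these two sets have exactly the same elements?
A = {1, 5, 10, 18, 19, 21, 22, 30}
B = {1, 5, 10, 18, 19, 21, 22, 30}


Two sets are equal iff they have exactly the same elements.
A = {1, 5, 10, 18, 19, 21, 22, 30}
B = {1, 5, 10, 18, 19, 21, 22, 30}
Same elements → A = B

Yes, A = B


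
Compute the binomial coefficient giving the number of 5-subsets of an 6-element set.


C(n,k) = n! / (k!(n-k)!)
C(6,5) = 6! / (5!1!)
= 6

C(6,5) = 6


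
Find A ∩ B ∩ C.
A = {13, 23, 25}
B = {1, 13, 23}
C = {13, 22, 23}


A ∩ B = {13, 23}
(A ∩ B) ∩ C = {13, 23}

A ∩ B ∩ C = {13, 23}


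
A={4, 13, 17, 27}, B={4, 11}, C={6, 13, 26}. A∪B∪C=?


A ∪ B = {4, 11, 13, 17, 27}
(A ∪ B) ∪ C = {4, 6, 11, 13, 17, 26, 27}

A ∪ B ∪ C = {4, 6, 11, 13, 17, 26, 27}


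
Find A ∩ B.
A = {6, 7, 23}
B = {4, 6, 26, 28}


A ∩ B = elements in both A and B
A = {6, 7, 23}
B = {4, 6, 26, 28}
A ∩ B = {6}

A ∩ B = {6}


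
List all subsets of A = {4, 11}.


|A| = 2, so |P(A)| = 2^2 = 4
Enumerate subsets by cardinality (0 to 2):
∅, {4}, {11}, {4, 11}

P(A) has 4 subsets: ∅, {4}, {11}, {4, 11}


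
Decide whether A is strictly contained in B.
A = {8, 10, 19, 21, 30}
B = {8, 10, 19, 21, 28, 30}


A ⊂ B requires: A ⊆ B AND A ≠ B.
A ⊆ B? Yes
A = B? No
A ⊂ B: Yes (A is a proper subset of B)

Yes, A ⊂ B


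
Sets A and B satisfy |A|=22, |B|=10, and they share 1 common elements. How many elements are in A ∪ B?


|A ∪ B| = |A| + |B| - |A ∩ B|
= 22 + 10 - 1
= 31

|A ∪ B| = 31


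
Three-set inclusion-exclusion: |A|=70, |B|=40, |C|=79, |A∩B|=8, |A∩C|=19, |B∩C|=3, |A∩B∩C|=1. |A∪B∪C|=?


|A∪B∪C| = |A|+|B|+|C| - |A∩B|-|A∩C|-|B∩C| + |A∩B∩C|
= 70+40+79 - 8-19-3 + 1
= 189 - 30 + 1
= 160

|A ∪ B ∪ C| = 160


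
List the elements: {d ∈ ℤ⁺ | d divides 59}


Checking each candidate:
Condition: positive divisors of 59
Result = {1, 59}

{1, 59}


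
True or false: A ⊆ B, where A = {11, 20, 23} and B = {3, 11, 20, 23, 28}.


A ⊆ B means every element of A is in B.
All elements of A are in B.
So A ⊆ B.

Yes, A ⊆ B


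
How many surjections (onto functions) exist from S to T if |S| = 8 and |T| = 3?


n = |S| = 8, k = |T| = 3. Surjections via inclusion-exclusion:
S(n,k) = Σ(-1)^i × C(k,i) × (k-i)^n, i=0 to k
i=0: (-1)^0×C(3,0)×3^8 = 6561
i=1: (-1)^1×C(3,1)×2^8 = -768
i=2: (-1)^2×C(3,2)×1^8 = 3
i=3: (-1)^3×C(3,3)×0^8 = 0
Total = 5796

Number of surjections = 5796


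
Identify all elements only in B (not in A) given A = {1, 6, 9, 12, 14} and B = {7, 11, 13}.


A = {1, 6, 9, 12, 14}
B = {7, 11, 13}
Region: only in B (not in A)
Elements: {7, 11, 13}

Elements only in B (not in A): {7, 11, 13}


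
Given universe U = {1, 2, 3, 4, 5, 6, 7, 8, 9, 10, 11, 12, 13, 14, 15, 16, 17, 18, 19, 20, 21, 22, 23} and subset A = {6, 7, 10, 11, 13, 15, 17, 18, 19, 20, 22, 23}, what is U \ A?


Aᶜ = U \ A = elements in U but not in A
U = {1, 2, 3, 4, 5, 6, 7, 8, 9, 10, 11, 12, 13, 14, 15, 16, 17, 18, 19, 20, 21, 22, 23}
A = {6, 7, 10, 11, 13, 15, 17, 18, 19, 20, 22, 23}
Aᶜ = {1, 2, 3, 4, 5, 8, 9, 12, 14, 16, 21}

Aᶜ = {1, 2, 3, 4, 5, 8, 9, 12, 14, 16, 21}


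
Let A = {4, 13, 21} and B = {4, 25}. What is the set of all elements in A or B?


A ∪ B = all elements in A or B (or both)
A = {4, 13, 21}
B = {4, 25}
A ∪ B = {4, 13, 21, 25}

A ∪ B = {4, 13, 21, 25}


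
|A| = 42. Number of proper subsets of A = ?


Total subsets = 2^n = 2^42 = 4398046511104
Proper subsets exclude the set itself: 2^n - 1
= 4398046511104 - 1
= 4398046511103

Number of proper subsets = 4398046511103


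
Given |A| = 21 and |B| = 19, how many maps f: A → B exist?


Each of |A| = 21 inputs maps to any of |B| = 19 outputs.
# functions = |B|^|A| = 19^21
= 714209495693373205673756419

Number of functions = 714209495693373205673756419


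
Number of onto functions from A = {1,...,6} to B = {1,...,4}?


n = |A| = 6, k = |B| = 4. Surjections via inclusion-exclusion:
S(n,k) = Σ(-1)^i × C(k,i) × (k-i)^n, i=0 to k
i=0: (-1)^0×C(4,0)×4^6 = 4096
i=1: (-1)^1×C(4,1)×3^6 = -2916
i=2: (-1)^2×C(4,2)×2^6 = 384
i=3: (-1)^3×C(4,3)×1^6 = -4
i=4: (-1)^4×C(4,4)×0^6 = 0
Total = 1560

Number of surjections = 1560


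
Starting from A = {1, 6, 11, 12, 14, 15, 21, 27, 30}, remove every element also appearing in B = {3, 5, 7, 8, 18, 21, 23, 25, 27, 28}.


A \ B = elements in A but not in B
A = {1, 6, 11, 12, 14, 15, 21, 27, 30}
B = {3, 5, 7, 8, 18, 21, 23, 25, 27, 28}
Remove from A any elements in B
A \ B = {1, 6, 11, 12, 14, 15, 30}

A \ B = {1, 6, 11, 12, 14, 15, 30}


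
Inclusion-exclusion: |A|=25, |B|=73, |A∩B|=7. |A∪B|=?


|A ∪ B| = |A| + |B| - |A ∩ B|
= 25 + 73 - 7
= 91

|A ∪ B| = 91


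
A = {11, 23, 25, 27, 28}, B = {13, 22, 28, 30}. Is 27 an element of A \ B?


A = {11, 23, 25, 27, 28}, B = {13, 22, 28, 30}
A \ B = elements in A but not in B
A \ B = {11, 23, 25, 27}
Checking if 27 ∈ A \ B
27 is in A \ B → True

27 ∈ A \ B


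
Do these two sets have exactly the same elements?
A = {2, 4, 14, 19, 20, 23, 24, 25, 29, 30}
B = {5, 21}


Two sets are equal iff they have exactly the same elements.
A = {2, 4, 14, 19, 20, 23, 24, 25, 29, 30}
B = {5, 21}
Differences: {2, 4, 5, 14, 19, 20, 21, 23, 24, 25, 29, 30}
A ≠ B

No, A ≠ B


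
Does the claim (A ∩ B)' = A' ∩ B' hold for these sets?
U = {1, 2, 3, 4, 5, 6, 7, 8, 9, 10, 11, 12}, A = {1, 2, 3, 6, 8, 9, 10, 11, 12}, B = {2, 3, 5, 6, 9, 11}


LHS: A ∩ B = {2, 3, 6, 9, 11}
(A ∩ B)' = U \ (A ∩ B) = {1, 4, 5, 7, 8, 10, 12}
A' = {4, 5, 7}, B' = {1, 4, 7, 8, 10, 12}
Claimed RHS: A' ∩ B' = {4, 7}
Identity is INVALID: LHS = {1, 4, 5, 7, 8, 10, 12} but the RHS claimed here equals {4, 7}. The correct form is (A ∩ B)' = A' ∪ B'.

Identity is invalid: (A ∩ B)' = {1, 4, 5, 7, 8, 10, 12} but A' ∩ B' = {4, 7}. The correct De Morgan law is (A ∩ B)' = A' ∪ B'.


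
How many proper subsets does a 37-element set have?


Total subsets = 2^n = 2^37 = 137438953472
Proper subsets exclude the set itself: 2^n - 1
= 137438953472 - 1
= 137438953471

Number of proper subsets = 137438953471


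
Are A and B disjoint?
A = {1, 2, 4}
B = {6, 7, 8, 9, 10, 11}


Disjoint means A ∩ B = ∅.
A ∩ B = ∅
A ∩ B = ∅, so A and B are disjoint.

Yes, A and B are disjoint


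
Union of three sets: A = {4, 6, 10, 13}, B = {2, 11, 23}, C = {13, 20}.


A ∪ B = {2, 4, 6, 10, 11, 13, 23}
(A ∪ B) ∪ C = {2, 4, 6, 10, 11, 13, 20, 23}

A ∪ B ∪ C = {2, 4, 6, 10, 11, 13, 20, 23}


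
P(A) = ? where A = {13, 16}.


|A| = 2, so |P(A)| = 2^2 = 4
Enumerate subsets by cardinality (0 to 2):
∅, {13}, {16}, {13, 16}

P(A) has 4 subsets: ∅, {13}, {16}, {13, 16}


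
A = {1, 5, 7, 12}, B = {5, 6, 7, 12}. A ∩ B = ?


A ∩ B = elements in both A and B
A = {1, 5, 7, 12}
B = {5, 6, 7, 12}
A ∩ B = {5, 7, 12}

A ∩ B = {5, 7, 12}


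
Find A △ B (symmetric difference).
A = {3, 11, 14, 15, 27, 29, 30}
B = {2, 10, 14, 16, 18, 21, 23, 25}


A △ B = (A \ B) ∪ (B \ A) = elements in exactly one of A or B
A \ B = {3, 11, 15, 27, 29, 30}
B \ A = {2, 10, 16, 18, 21, 23, 25}
A △ B = {2, 3, 10, 11, 15, 16, 18, 21, 23, 25, 27, 29, 30}

A △ B = {2, 3, 10, 11, 15, 16, 18, 21, 23, 25, 27, 29, 30}


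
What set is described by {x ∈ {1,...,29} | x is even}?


Checking each candidate:
Condition: even numbers in {1,...,29}
Result = {2, 4, 6, 8, 10, 12, 14, 16, 18, 20, 22, 24, 26, 28}

{2, 4, 6, 8, 10, 12, 14, 16, 18, 20, 22, 24, 26, 28}


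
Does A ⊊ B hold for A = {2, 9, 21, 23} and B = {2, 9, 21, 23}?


A ⊂ B requires: A ⊆ B AND A ≠ B.
A ⊆ B? Yes
A = B? Yes
A = B, so A is not a PROPER subset.

No, A is not a proper subset of B


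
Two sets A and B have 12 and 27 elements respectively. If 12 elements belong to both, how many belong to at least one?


|A ∪ B| = |A| + |B| - |A ∩ B|
= 12 + 27 - 12
= 27

|A ∪ B| = 27


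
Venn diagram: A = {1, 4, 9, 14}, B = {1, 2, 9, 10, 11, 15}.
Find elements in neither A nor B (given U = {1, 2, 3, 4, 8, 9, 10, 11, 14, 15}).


A = {1, 4, 9, 14}
B = {1, 2, 9, 10, 11, 15}
Region: in neither A nor B (given U = {1, 2, 3, 4, 8, 9, 10, 11, 14, 15})
Elements: {3, 8}

Elements in neither A nor B (given U = {1, 2, 3, 4, 8, 9, 10, 11, 14, 15}): {3, 8}


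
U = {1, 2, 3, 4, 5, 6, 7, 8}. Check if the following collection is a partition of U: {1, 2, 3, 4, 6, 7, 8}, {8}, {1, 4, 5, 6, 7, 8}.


A partition requires: (1) non-empty parts, (2) pairwise disjoint, (3) union = U
Parts: {1, 2, 3, 4, 6, 7, 8}, {8}, {1, 4, 5, 6, 7, 8}
Union of parts: {1, 2, 3, 4, 5, 6, 7, 8}
U = {1, 2, 3, 4, 5, 6, 7, 8}
All non-empty? True
Pairwise disjoint? False
Covers U? True

No, not a valid partition


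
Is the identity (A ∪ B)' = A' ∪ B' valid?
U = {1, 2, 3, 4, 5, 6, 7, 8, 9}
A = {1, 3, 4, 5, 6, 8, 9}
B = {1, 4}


LHS: A ∪ B = {1, 3, 4, 5, 6, 8, 9}
(A ∪ B)' = U \ (A ∪ B) = {2, 7}
A' = {2, 7}, B' = {2, 3, 5, 6, 7, 8, 9}
Claimed RHS: A' ∪ B' = {2, 3, 5, 6, 7, 8, 9}
Identity is INVALID: LHS = {2, 7} but the RHS claimed here equals {2, 3, 5, 6, 7, 8, 9}. The correct form is (A ∪ B)' = A' ∩ B'.

Identity is invalid: (A ∪ B)' = {2, 7} but A' ∪ B' = {2, 3, 5, 6, 7, 8, 9}. The correct De Morgan law is (A ∪ B)' = A' ∩ B'.


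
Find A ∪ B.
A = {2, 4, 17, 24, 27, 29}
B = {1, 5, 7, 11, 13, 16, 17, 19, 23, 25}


A ∪ B = all elements in A or B (or both)
A = {2, 4, 17, 24, 27, 29}
B = {1, 5, 7, 11, 13, 16, 17, 19, 23, 25}
A ∪ B = {1, 2, 4, 5, 7, 11, 13, 16, 17, 19, 23, 24, 25, 27, 29}

A ∪ B = {1, 2, 4, 5, 7, 11, 13, 16, 17, 19, 23, 24, 25, 27, 29}


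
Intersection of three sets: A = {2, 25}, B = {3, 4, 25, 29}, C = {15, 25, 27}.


A ∩ B = {25}
(A ∩ B) ∩ C = {25}

A ∩ B ∩ C = {25}


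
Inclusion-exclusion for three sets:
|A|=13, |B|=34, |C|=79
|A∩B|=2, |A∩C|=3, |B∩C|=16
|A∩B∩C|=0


|A∪B∪C| = |A|+|B|+|C| - |A∩B|-|A∩C|-|B∩C| + |A∩B∩C|
= 13+34+79 - 2-3-16 + 0
= 126 - 21 + 0
= 105

|A ∪ B ∪ C| = 105


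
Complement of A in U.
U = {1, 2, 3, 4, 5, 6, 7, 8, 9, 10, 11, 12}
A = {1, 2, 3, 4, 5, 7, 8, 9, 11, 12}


Aᶜ = U \ A = elements in U but not in A
U = {1, 2, 3, 4, 5, 6, 7, 8, 9, 10, 11, 12}
A = {1, 2, 3, 4, 5, 7, 8, 9, 11, 12}
Aᶜ = {6, 10}

Aᶜ = {6, 10}


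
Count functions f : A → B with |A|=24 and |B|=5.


Each of |A| = 24 inputs maps to any of |B| = 5 outputs.
# functions = |B|^|A| = 5^24
= 59604644775390625

Number of functions = 59604644775390625


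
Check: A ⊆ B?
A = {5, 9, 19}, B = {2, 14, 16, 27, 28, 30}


A ⊆ B means every element of A is in B.
Elements in A not in B: {5, 9, 19}
So A ⊄ B.

No, A ⊄ B


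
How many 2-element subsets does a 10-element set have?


C(n,k) = n! / (k!(n-k)!)
C(10,2) = 10! / (2!8!)
= 45

C(10,2) = 45


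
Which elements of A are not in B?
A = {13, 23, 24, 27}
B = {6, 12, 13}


A \ B = elements in A but not in B
A = {13, 23, 24, 27}
B = {6, 12, 13}
Remove from A any elements in B
A \ B = {23, 24, 27}

A \ B = {23, 24, 27}


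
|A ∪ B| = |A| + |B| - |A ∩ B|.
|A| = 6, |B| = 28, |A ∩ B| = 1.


|A ∪ B| = |A| + |B| - |A ∩ B|
= 6 + 28 - 1
= 33

|A ∪ B| = 33


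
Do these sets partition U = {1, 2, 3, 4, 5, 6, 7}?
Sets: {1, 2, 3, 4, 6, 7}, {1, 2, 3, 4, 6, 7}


A partition requires: (1) non-empty parts, (2) pairwise disjoint, (3) union = U
Parts: {1, 2, 3, 4, 6, 7}, {1, 2, 3, 4, 6, 7}
Union of parts: {1, 2, 3, 4, 6, 7}
U = {1, 2, 3, 4, 5, 6, 7}
All non-empty? True
Pairwise disjoint? False
Covers U? False

No, not a valid partition


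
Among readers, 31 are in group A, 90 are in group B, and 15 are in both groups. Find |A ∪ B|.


|A ∪ B| = |A| + |B| - |A ∩ B|
= 31 + 90 - 15
= 106

|A ∪ B| = 106


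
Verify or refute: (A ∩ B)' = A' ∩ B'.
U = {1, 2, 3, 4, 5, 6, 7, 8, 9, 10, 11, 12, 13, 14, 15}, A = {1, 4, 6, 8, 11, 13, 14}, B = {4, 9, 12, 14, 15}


LHS: A ∩ B = {4, 14}
(A ∩ B)' = U \ (A ∩ B) = {1, 2, 3, 5, 6, 7, 8, 9, 10, 11, 12, 13, 15}
A' = {2, 3, 5, 7, 9, 10, 12, 15}, B' = {1, 2, 3, 5, 6, 7, 8, 10, 11, 13}
Claimed RHS: A' ∩ B' = {2, 3, 5, 7, 10}
Identity is INVALID: LHS = {1, 2, 3, 5, 6, 7, 8, 9, 10, 11, 12, 13, 15} but the RHS claimed here equals {2, 3, 5, 7, 10}. The correct form is (A ∩ B)' = A' ∪ B'.

Identity is invalid: (A ∩ B)' = {1, 2, 3, 5, 6, 7, 8, 9, 10, 11, 12, 13, 15} but A' ∩ B' = {2, 3, 5, 7, 10}. The correct De Morgan law is (A ∩ B)' = A' ∪ B'.


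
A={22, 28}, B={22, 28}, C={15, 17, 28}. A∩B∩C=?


A ∩ B = {22, 28}
(A ∩ B) ∩ C = {28}

A ∩ B ∩ C = {28}


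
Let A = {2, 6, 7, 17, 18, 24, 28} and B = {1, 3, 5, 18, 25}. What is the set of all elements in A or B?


A ∪ B = all elements in A or B (or both)
A = {2, 6, 7, 17, 18, 24, 28}
B = {1, 3, 5, 18, 25}
A ∪ B = {1, 2, 3, 5, 6, 7, 17, 18, 24, 25, 28}

A ∪ B = {1, 2, 3, 5, 6, 7, 17, 18, 24, 25, 28}


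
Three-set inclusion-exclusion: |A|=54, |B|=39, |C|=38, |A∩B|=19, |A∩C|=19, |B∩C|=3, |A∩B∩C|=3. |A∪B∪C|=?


|A∪B∪C| = |A|+|B|+|C| - |A∩B|-|A∩C|-|B∩C| + |A∩B∩C|
= 54+39+38 - 19-19-3 + 3
= 131 - 41 + 3
= 93

|A ∪ B ∪ C| = 93


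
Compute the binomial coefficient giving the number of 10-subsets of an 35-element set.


C(n,k) = n! / (k!(n-k)!)
C(35,10) = 35! / (10!25!)
= 183579396

C(35,10) = 183579396


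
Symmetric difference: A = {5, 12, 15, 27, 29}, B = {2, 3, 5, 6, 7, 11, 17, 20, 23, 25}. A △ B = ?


A △ B = (A \ B) ∪ (B \ A) = elements in exactly one of A or B
A \ B = {12, 15, 27, 29}
B \ A = {2, 3, 6, 7, 11, 17, 20, 23, 25}
A △ B = {2, 3, 6, 7, 11, 12, 15, 17, 20, 23, 25, 27, 29}

A △ B = {2, 3, 6, 7, 11, 12, 15, 17, 20, 23, 25, 27, 29}


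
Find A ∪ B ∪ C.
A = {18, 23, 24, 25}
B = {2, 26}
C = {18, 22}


A ∪ B = {2, 18, 23, 24, 25, 26}
(A ∪ B) ∪ C = {2, 18, 22, 23, 24, 25, 26}

A ∪ B ∪ C = {2, 18, 22, 23, 24, 25, 26}


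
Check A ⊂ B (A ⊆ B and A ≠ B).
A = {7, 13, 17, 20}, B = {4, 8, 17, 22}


A ⊂ B requires: A ⊆ B AND A ≠ B.
A ⊆ B? No
A ⊄ B, so A is not a proper subset.

No, A is not a proper subset of B


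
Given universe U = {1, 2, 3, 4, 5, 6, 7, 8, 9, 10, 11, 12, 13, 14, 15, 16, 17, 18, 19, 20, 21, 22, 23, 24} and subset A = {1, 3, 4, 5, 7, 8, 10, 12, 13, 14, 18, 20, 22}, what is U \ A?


Aᶜ = U \ A = elements in U but not in A
U = {1, 2, 3, 4, 5, 6, 7, 8, 9, 10, 11, 12, 13, 14, 15, 16, 17, 18, 19, 20, 21, 22, 23, 24}
A = {1, 3, 4, 5, 7, 8, 10, 12, 13, 14, 18, 20, 22}
Aᶜ = {2, 6, 9, 11, 15, 16, 17, 19, 21, 23, 24}

Aᶜ = {2, 6, 9, 11, 15, 16, 17, 19, 21, 23, 24}


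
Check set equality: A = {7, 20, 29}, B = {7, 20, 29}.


Two sets are equal iff they have exactly the same elements.
A = {7, 20, 29}
B = {7, 20, 29}
Same elements → A = B

Yes, A = B


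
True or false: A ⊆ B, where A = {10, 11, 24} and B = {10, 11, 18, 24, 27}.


A ⊆ B means every element of A is in B.
All elements of A are in B.
So A ⊆ B.

Yes, A ⊆ B


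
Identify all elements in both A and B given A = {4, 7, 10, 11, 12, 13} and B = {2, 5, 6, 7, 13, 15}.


A = {4, 7, 10, 11, 12, 13}
B = {2, 5, 6, 7, 13, 15}
Region: in both A and B
Elements: {7, 13}

Elements in both A and B: {7, 13}


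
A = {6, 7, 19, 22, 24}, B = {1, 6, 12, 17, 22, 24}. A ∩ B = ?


A ∩ B = elements in both A and B
A = {6, 7, 19, 22, 24}
B = {1, 6, 12, 17, 22, 24}
A ∩ B = {6, 22, 24}

A ∩ B = {6, 22, 24}


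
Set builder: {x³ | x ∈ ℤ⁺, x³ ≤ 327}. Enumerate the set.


Checking each candidate:
Condition: positive perfect cubes ≤ 327
Result = {1, 8, 27, 64, 125, 216}

{1, 8, 27, 64, 125, 216}


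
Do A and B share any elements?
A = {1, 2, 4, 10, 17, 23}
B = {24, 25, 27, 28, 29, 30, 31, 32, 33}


Disjoint means A ∩ B = ∅.
A ∩ B = ∅
A ∩ B = ∅, so A and B are disjoint.

No — A and B share no elements (A ∩ B = ∅), so they are disjoint


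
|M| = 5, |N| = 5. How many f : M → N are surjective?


n = |M| = 5, k = |N| = 5. Surjections via inclusion-exclusion:
S(n,k) = Σ(-1)^i × C(k,i) × (k-i)^n, i=0 to k
i=0: (-1)^0×C(5,0)×5^5 = 3125
i=1: (-1)^1×C(5,1)×4^5 = -5120
i=2: (-1)^2×C(5,2)×3^5 = 2430
i=3: (-1)^3×C(5,3)×2^5 = -320
i=4: (-1)^4×C(5,4)×1^5 = 5
i=5: (-1)^5×C(5,5)×0^5 = 0
Total = 120

Number of surjections = 120


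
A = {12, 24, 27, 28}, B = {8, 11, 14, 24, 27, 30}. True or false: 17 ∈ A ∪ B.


A = {12, 24, 27, 28}, B = {8, 11, 14, 24, 27, 30}
A ∪ B = all elements in A or B
A ∪ B = {8, 11, 12, 14, 24, 27, 28, 30}
Checking if 17 ∈ A ∪ B
17 is not in A ∪ B → False

17 ∉ A ∪ B


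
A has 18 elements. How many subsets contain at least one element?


Total subsets = 2^n = 2^18 = 262144
Non-empty subsets exclude the empty set: 2^n - 1
= 262144 - 1
= 262143

Number of non-empty subsets = 262143


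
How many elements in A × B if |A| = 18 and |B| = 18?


|A × B| = |A| × |B|
= 18 × 18
= 324

|A × B| = 324


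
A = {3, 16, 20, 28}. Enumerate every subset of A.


|A| = 4, so |P(A)| = 2^4 = 16
Enumerate subsets by cardinality (0 to 4):
∅, {3}, {16}, {20}, {28}, {3, 16}, {3, 20}, {3, 28}, {16, 20}, {16, 28}, {20, 28}, {3, 16, 20}, {3, 16, 28}, {3, 20, 28}, {16, 20, 28}, {3, 16, 20, 28}

P(A) has 16 subsets: ∅, {3}, {16}, {20}, {28}, {3, 16}, {3, 20}, {3, 28}, {16, 20}, {16, 28}, {20, 28}, {3, 16, 20}, {3, 16, 28}, {3, 20, 28}, {16, 20, 28}, {3, 16, 20, 28}


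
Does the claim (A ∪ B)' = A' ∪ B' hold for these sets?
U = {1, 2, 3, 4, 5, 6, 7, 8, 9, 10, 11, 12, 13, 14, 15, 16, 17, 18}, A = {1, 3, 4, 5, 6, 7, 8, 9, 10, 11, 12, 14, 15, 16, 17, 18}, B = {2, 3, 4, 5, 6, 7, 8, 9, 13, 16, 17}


LHS: A ∪ B = {1, 2, 3, 4, 5, 6, 7, 8, 9, 10, 11, 12, 13, 14, 15, 16, 17, 18}
(A ∪ B)' = U \ (A ∪ B) = ∅
A' = {2, 13}, B' = {1, 10, 11, 12, 14, 15, 18}
Claimed RHS: A' ∪ B' = {1, 2, 10, 11, 12, 13, 14, 15, 18}
Identity is INVALID: LHS = ∅ but the RHS claimed here equals {1, 2, 10, 11, 12, 13, 14, 15, 18}. The correct form is (A ∪ B)' = A' ∩ B'.

Identity is invalid: (A ∪ B)' = ∅ but A' ∪ B' = {1, 2, 10, 11, 12, 13, 14, 15, 18}. The correct De Morgan law is (A ∪ B)' = A' ∩ B'.


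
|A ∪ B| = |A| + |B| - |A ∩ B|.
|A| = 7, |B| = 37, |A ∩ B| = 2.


|A ∪ B| = |A| + |B| - |A ∩ B|
= 7 + 37 - 2
= 42

|A ∪ B| = 42


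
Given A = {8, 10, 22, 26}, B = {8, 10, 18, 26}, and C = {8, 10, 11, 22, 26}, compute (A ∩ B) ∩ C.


A ∩ B = {8, 10, 26}
(A ∩ B) ∩ C = {8, 10, 26}

A ∩ B ∩ C = {8, 10, 26}


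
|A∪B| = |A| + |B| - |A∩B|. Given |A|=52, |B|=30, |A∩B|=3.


|A ∪ B| = |A| + |B| - |A ∩ B|
= 52 + 30 - 3
= 79

|A ∪ B| = 79


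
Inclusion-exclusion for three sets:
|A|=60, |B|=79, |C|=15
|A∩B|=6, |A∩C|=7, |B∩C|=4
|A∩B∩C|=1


|A∪B∪C| = |A|+|B|+|C| - |A∩B|-|A∩C|-|B∩C| + |A∩B∩C|
= 60+79+15 - 6-7-4 + 1
= 154 - 17 + 1
= 138

|A ∪ B ∪ C| = 138


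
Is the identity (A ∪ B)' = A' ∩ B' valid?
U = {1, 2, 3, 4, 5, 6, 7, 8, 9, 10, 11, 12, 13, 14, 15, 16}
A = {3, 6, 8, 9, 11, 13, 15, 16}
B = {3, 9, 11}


LHS: A ∪ B = {3, 6, 8, 9, 11, 13, 15, 16}
(A ∪ B)' = U \ (A ∪ B) = {1, 2, 4, 5, 7, 10, 12, 14}
A' = {1, 2, 4, 5, 7, 10, 12, 14}, B' = {1, 2, 4, 5, 6, 7, 8, 10, 12, 13, 14, 15, 16}
Claimed RHS: A' ∩ B' = {1, 2, 4, 5, 7, 10, 12, 14}
Identity is VALID: LHS = RHS = {1, 2, 4, 5, 7, 10, 12, 14} ✓

Identity is valid. (A ∪ B)' = A' ∩ B' = {1, 2, 4, 5, 7, 10, 12, 14}


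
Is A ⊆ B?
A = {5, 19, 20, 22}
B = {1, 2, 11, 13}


A ⊆ B means every element of A is in B.
Elements in A not in B: {5, 19, 20, 22}
So A ⊄ B.

No, A ⊄ B


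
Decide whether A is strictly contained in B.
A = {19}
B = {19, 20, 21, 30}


A ⊂ B requires: A ⊆ B AND A ≠ B.
A ⊆ B? Yes
A = B? No
A ⊂ B: Yes (A is a proper subset of B)

Yes, A ⊂ B


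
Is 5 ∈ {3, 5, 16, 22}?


A = {3, 5, 16, 22}
Checking if 5 is in A
5 is in A → True

5 ∈ A


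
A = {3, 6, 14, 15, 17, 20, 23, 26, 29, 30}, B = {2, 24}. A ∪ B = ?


A ∪ B = all elements in A or B (or both)
A = {3, 6, 14, 15, 17, 20, 23, 26, 29, 30}
B = {2, 24}
A ∪ B = {2, 3, 6, 14, 15, 17, 20, 23, 24, 26, 29, 30}

A ∪ B = {2, 3, 6, 14, 15, 17, 20, 23, 24, 26, 29, 30}


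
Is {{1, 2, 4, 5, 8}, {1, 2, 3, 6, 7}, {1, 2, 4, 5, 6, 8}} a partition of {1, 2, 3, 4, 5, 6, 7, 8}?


A partition requires: (1) non-empty parts, (2) pairwise disjoint, (3) union = U
Parts: {1, 2, 4, 5, 8}, {1, 2, 3, 6, 7}, {1, 2, 4, 5, 6, 8}
Union of parts: {1, 2, 3, 4, 5, 6, 7, 8}
U = {1, 2, 3, 4, 5, 6, 7, 8}
All non-empty? True
Pairwise disjoint? False
Covers U? True

No, not a valid partition


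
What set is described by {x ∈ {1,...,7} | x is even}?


Checking each candidate:
Condition: even numbers in {1,...,7}
Result = {2, 4, 6}

{2, 4, 6}


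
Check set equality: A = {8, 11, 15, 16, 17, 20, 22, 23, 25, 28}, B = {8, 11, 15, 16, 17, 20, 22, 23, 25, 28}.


Two sets are equal iff they have exactly the same elements.
A = {8, 11, 15, 16, 17, 20, 22, 23, 25, 28}
B = {8, 11, 15, 16, 17, 20, 22, 23, 25, 28}
Same elements → A = B

Yes, A = B


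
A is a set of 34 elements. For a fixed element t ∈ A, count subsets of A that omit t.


Subsets of A avoiding t are subsets of A \ {t}, which has 33 elements.
Count = 2^(n-1) = 2^33
= 8589934592

Number of subsets avoiding t = 8589934592


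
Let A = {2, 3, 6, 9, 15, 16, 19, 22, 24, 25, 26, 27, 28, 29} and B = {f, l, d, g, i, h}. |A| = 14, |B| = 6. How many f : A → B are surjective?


n = |A| = 14, k = |B| = 6. Surjections via inclusion-exclusion:
S(n,k) = Σ(-1)^i × C(k,i) × (k-i)^n, i=0 to k
i=0: (-1)^0×C(6,0)×6^14 = 78364164096
i=1: (-1)^1×C(6,1)×5^14 = -36621093750
i=2: (-1)^2×C(6,2)×4^14 = 4026531840
i=3: (-1)^3×C(6,3)×3^14 = -95659380
i=4: (-1)^4×C(6,4)×2^14 = 245760
i=5: (-1)^5×C(6,5)×1^14 = -6
i=6: (-1)^6×C(6,6)×0^14 = 0
Total = 45674188560

Number of surjections = 45674188560


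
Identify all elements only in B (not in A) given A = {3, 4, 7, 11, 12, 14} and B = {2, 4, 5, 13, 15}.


A = {3, 4, 7, 11, 12, 14}
B = {2, 4, 5, 13, 15}
Region: only in B (not in A)
Elements: {2, 5, 13, 15}

Elements only in B (not in A): {2, 5, 13, 15}


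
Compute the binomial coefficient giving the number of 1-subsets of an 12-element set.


C(n,k) = n! / (k!(n-k)!)
C(12,1) = 12! / (1!11!)
= 12

C(12,1) = 12


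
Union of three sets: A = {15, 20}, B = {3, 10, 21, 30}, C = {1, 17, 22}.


A ∪ B = {3, 10, 15, 20, 21, 30}
(A ∪ B) ∪ C = {1, 3, 10, 15, 17, 20, 21, 22, 30}

A ∪ B ∪ C = {1, 3, 10, 15, 17, 20, 21, 22, 30}


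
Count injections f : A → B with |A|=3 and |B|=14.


An injection sends each of |A| = 3 inputs to a distinct output in B.
# injections = |B|·(|B|-1)·…·(|B|-|A|+1) = 14! / (14 - 3)!
= 14 × 13 × 12
= 2184

Number of injections = 2184


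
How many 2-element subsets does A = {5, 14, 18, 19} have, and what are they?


|A| = 4, so A has C(4,2) = 6 subsets of size 2.
Enumerate by choosing 2 elements from A at a time:
{5, 14}, {5, 18}, {5, 19}, {14, 18}, {14, 19}, {18, 19}

2-element subsets (6 total): {5, 14}, {5, 18}, {5, 19}, {14, 18}, {14, 19}, {18, 19}


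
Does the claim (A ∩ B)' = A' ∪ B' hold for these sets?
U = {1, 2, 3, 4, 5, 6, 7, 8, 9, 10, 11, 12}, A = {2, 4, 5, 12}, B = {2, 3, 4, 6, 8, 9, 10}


LHS: A ∩ B = {2, 4}
(A ∩ B)' = U \ (A ∩ B) = {1, 3, 5, 6, 7, 8, 9, 10, 11, 12}
A' = {1, 3, 6, 7, 8, 9, 10, 11}, B' = {1, 5, 7, 11, 12}
Claimed RHS: A' ∪ B' = {1, 3, 5, 6, 7, 8, 9, 10, 11, 12}
Identity is VALID: LHS = RHS = {1, 3, 5, 6, 7, 8, 9, 10, 11, 12} ✓

Identity is valid. (A ∩ B)' = A' ∪ B' = {1, 3, 5, 6, 7, 8, 9, 10, 11, 12}


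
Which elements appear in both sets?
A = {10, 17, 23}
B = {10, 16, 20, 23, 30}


A ∩ B = elements in both A and B
A = {10, 17, 23}
B = {10, 16, 20, 23, 30}
A ∩ B = {10, 23}

A ∩ B = {10, 23}


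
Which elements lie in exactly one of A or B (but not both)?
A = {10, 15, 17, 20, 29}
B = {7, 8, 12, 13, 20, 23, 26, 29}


A △ B = (A \ B) ∪ (B \ A) = elements in exactly one of A or B
A \ B = {10, 15, 17}
B \ A = {7, 8, 12, 13, 23, 26}
A △ B = {7, 8, 10, 12, 13, 15, 17, 23, 26}

A △ B = {7, 8, 10, 12, 13, 15, 17, 23, 26}


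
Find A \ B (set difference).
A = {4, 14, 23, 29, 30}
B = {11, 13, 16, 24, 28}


A \ B = elements in A but not in B
A = {4, 14, 23, 29, 30}
B = {11, 13, 16, 24, 28}
Remove from A any elements in B
A \ B = {4, 14, 23, 29, 30}

A \ B = {4, 14, 23, 29, 30}


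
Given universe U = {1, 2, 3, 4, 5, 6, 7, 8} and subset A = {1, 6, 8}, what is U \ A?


Aᶜ = U \ A = elements in U but not in A
U = {1, 2, 3, 4, 5, 6, 7, 8}
A = {1, 6, 8}
Aᶜ = {2, 3, 4, 5, 7}

Aᶜ = {2, 3, 4, 5, 7}


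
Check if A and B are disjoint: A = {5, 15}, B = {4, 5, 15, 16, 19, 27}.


Disjoint means A ∩ B = ∅.
A ∩ B = {5, 15}
A ∩ B ≠ ∅, so A and B are NOT disjoint.

No, A and B are not disjoint (A ∩ B = {5, 15})


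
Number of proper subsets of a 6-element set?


Total subsets = 2^n = 2^6 = 64
Proper subsets exclude the set itself: 2^n - 1
= 64 - 1
= 63

Number of proper subsets = 63


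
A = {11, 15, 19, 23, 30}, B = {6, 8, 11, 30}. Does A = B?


Two sets are equal iff they have exactly the same elements.
A = {11, 15, 19, 23, 30}
B = {6, 8, 11, 30}
Differences: {6, 8, 15, 19, 23}
A ≠ B

No, A ≠ B


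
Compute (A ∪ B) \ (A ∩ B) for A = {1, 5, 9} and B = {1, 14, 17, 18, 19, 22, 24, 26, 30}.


A △ B = (A \ B) ∪ (B \ A) = elements in exactly one of A or B
A \ B = {5, 9}
B \ A = {14, 17, 18, 19, 22, 24, 26, 30}
A △ B = {5, 9, 14, 17, 18, 19, 22, 24, 26, 30}

A △ B = {5, 9, 14, 17, 18, 19, 22, 24, 26, 30}


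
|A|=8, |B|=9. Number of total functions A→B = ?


Each of |A| = 8 inputs maps to any of |B| = 9 outputs.
# functions = |B|^|A| = 9^8
= 43046721

Number of functions = 43046721


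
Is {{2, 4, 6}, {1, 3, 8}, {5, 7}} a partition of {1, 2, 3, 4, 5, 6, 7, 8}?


A partition requires: (1) non-empty parts, (2) pairwise disjoint, (3) union = U
Parts: {2, 4, 6}, {1, 3, 8}, {5, 7}
Union of parts: {1, 2, 3, 4, 5, 6, 7, 8}
U = {1, 2, 3, 4, 5, 6, 7, 8}
All non-empty? True
Pairwise disjoint? True
Covers U? True

Yes, valid partition


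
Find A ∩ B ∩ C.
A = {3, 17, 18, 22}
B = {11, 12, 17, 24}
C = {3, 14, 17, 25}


A ∩ B = {17}
(A ∩ B) ∩ C = {17}

A ∩ B ∩ C = {17}


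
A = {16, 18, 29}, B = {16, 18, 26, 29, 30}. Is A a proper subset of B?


A ⊂ B requires: A ⊆ B AND A ≠ B.
A ⊆ B? Yes
A = B? No
A ⊂ B: Yes (A is a proper subset of B)

Yes, A ⊂ B


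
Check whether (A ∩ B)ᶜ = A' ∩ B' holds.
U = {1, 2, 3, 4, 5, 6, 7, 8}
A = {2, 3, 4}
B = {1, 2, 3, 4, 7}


LHS: A ∩ B = {2, 3, 4}
(A ∩ B)' = U \ (A ∩ B) = {1, 5, 6, 7, 8}
A' = {1, 5, 6, 7, 8}, B' = {5, 6, 8}
Claimed RHS: A' ∩ B' = {5, 6, 8}
Identity is INVALID: LHS = {1, 5, 6, 7, 8} but the RHS claimed here equals {5, 6, 8}. The correct form is (A ∩ B)' = A' ∪ B'.

Identity is invalid: (A ∩ B)' = {1, 5, 6, 7, 8} but A' ∩ B' = {5, 6, 8}. The correct De Morgan law is (A ∩ B)' = A' ∪ B'.


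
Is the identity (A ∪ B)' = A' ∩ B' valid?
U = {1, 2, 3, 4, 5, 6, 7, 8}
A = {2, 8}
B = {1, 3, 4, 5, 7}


LHS: A ∪ B = {1, 2, 3, 4, 5, 7, 8}
(A ∪ B)' = U \ (A ∪ B) = {6}
A' = {1, 3, 4, 5, 6, 7}, B' = {2, 6, 8}
Claimed RHS: A' ∩ B' = {6}
Identity is VALID: LHS = RHS = {6} ✓

Identity is valid. (A ∪ B)' = A' ∩ B' = {6}


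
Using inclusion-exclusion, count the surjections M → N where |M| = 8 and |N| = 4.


n = |M| = 8, k = |N| = 4. Surjections via inclusion-exclusion:
S(n,k) = Σ(-1)^i × C(k,i) × (k-i)^n, i=0 to k
i=0: (-1)^0×C(4,0)×4^8 = 65536
i=1: (-1)^1×C(4,1)×3^8 = -26244
i=2: (-1)^2×C(4,2)×2^8 = 1536
i=3: (-1)^3×C(4,3)×1^8 = -4
i=4: (-1)^4×C(4,4)×0^8 = 0
Total = 40824

Number of surjections = 40824


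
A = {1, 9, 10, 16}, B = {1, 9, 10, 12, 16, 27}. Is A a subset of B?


A ⊆ B means every element of A is in B.
All elements of A are in B.
So A ⊆ B.

Yes, A ⊆ B


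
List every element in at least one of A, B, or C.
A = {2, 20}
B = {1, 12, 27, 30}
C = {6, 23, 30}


A ∪ B = {1, 2, 12, 20, 27, 30}
(A ∪ B) ∪ C = {1, 2, 6, 12, 20, 23, 27, 30}

A ∪ B ∪ C = {1, 2, 6, 12, 20, 23, 27, 30}


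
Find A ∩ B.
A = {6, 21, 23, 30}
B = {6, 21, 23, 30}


A ∩ B = elements in both A and B
A = {6, 21, 23, 30}
B = {6, 21, 23, 30}
A ∩ B = {6, 21, 23, 30}

A ∩ B = {6, 21, 23, 30}


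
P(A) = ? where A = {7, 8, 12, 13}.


|A| = 4, so |P(A)| = 2^4 = 16
Enumerate subsets by cardinality (0 to 4):
∅, {7}, {8}, {12}, {13}, {7, 8}, {7, 12}, {7, 13}, {8, 12}, {8, 13}, {12, 13}, {7, 8, 12}, {7, 8, 13}, {7, 12, 13}, {8, 12, 13}, {7, 8, 12, 13}

P(A) has 16 subsets: ∅, {7}, {8}, {12}, {13}, {7, 8}, {7, 12}, {7, 13}, {8, 12}, {8, 13}, {12, 13}, {7, 8, 12}, {7, 8, 13}, {7, 12, 13}, {8, 12, 13}, {7, 8, 12, 13}


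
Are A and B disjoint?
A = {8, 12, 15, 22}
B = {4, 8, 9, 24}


Disjoint means A ∩ B = ∅.
A ∩ B = {8}
A ∩ B ≠ ∅, so A and B are NOT disjoint.

No, A and B are not disjoint (A ∩ B = {8})


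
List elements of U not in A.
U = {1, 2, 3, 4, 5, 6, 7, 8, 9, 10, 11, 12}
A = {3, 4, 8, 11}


Aᶜ = U \ A = elements in U but not in A
U = {1, 2, 3, 4, 5, 6, 7, 8, 9, 10, 11, 12}
A = {3, 4, 8, 11}
Aᶜ = {1, 2, 5, 6, 7, 9, 10, 12}

Aᶜ = {1, 2, 5, 6, 7, 9, 10, 12}


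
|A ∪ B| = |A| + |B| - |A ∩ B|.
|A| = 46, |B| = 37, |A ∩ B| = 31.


|A ∪ B| = |A| + |B| - |A ∩ B|
= 46 + 37 - 31
= 52

|A ∪ B| = 52


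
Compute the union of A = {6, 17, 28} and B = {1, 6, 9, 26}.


A ∪ B = all elements in A or B (or both)
A = {6, 17, 28}
B = {1, 6, 9, 26}
A ∪ B = {1, 6, 9, 17, 26, 28}

A ∪ B = {1, 6, 9, 17, 26, 28}


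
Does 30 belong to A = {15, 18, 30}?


A = {15, 18, 30}
Checking if 30 is in A
30 is in A → True

30 ∈ A


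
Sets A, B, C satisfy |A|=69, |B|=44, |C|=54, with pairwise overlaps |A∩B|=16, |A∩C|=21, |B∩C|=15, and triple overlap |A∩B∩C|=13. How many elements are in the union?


|A∪B∪C| = |A|+|B|+|C| - |A∩B|-|A∩C|-|B∩C| + |A∩B∩C|
= 69+44+54 - 16-21-15 + 13
= 167 - 52 + 13
= 128

|A ∪ B ∪ C| = 128


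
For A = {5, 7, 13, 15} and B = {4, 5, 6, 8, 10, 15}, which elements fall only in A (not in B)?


A = {5, 7, 13, 15}
B = {4, 5, 6, 8, 10, 15}
Region: only in A (not in B)
Elements: {7, 13}

Elements only in A (not in B): {7, 13}


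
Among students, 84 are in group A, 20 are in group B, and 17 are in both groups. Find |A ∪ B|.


|A ∪ B| = |A| + |B| - |A ∩ B|
= 84 + 20 - 17
= 87

|A ∪ B| = 87


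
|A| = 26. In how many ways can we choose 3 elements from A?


C(n,k) = n! / (k!(n-k)!)
C(26,3) = 26! / (3!23!)
= 2600

C(26,3) = 2600


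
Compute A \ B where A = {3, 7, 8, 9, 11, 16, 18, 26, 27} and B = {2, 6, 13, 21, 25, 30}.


A \ B = elements in A but not in B
A = {3, 7, 8, 9, 11, 16, 18, 26, 27}
B = {2, 6, 13, 21, 25, 30}
Remove from A any elements in B
A \ B = {3, 7, 8, 9, 11, 16, 18, 26, 27}

A \ B = {3, 7, 8, 9, 11, 16, 18, 26, 27}


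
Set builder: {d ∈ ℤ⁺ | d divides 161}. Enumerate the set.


Checking each candidate:
Condition: positive divisors of 161
Result = {1, 7, 23, 161}

{1, 7, 23, 161}


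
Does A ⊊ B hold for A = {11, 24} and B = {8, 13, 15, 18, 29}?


A ⊂ B requires: A ⊆ B AND A ≠ B.
A ⊆ B? No
A ⊄ B, so A is not a proper subset.

No, A is not a proper subset of B


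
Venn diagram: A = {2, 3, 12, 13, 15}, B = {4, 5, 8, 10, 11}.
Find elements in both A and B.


A = {2, 3, 12, 13, 15}
B = {4, 5, 8, 10, 11}
Region: in both A and B
Elements: ∅

Elements in both A and B: ∅


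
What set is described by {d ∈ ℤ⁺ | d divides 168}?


Checking each candidate:
Condition: positive divisors of 168
Result = {1, 2, 3, 4, 6, 7, 8, 12, 14, 21, 24, 28, 42, 56, 84, 168}

{1, 2, 3, 4, 6, 7, 8, 12, 14, 21, 24, 28, 42, 56, 84, 168}


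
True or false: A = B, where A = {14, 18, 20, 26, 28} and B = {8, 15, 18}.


Two sets are equal iff they have exactly the same elements.
A = {14, 18, 20, 26, 28}
B = {8, 15, 18}
Differences: {8, 14, 15, 20, 26, 28}
A ≠ B

No, A ≠ B


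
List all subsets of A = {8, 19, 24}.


|A| = 3, so |P(A)| = 2^3 = 8
Enumerate subsets by cardinality (0 to 3):
∅, {8}, {19}, {24}, {8, 19}, {8, 24}, {19, 24}, {8, 19, 24}

P(A) has 8 subsets: ∅, {8}, {19}, {24}, {8, 19}, {8, 24}, {19, 24}, {8, 19, 24}


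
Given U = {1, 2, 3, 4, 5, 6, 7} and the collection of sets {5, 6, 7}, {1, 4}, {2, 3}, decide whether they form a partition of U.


A partition requires: (1) non-empty parts, (2) pairwise disjoint, (3) union = U
Parts: {5, 6, 7}, {1, 4}, {2, 3}
Union of parts: {1, 2, 3, 4, 5, 6, 7}
U = {1, 2, 3, 4, 5, 6, 7}
All non-empty? True
Pairwise disjoint? True
Covers U? True

Yes, valid partition


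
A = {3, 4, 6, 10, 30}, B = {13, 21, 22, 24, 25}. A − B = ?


A \ B = elements in A but not in B
A = {3, 4, 6, 10, 30}
B = {13, 21, 22, 24, 25}
Remove from A any elements in B
A \ B = {3, 4, 6, 10, 30}

A \ B = {3, 4, 6, 10, 30}


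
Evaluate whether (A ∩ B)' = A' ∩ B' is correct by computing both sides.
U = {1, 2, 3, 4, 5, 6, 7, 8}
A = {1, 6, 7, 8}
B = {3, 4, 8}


LHS: A ∩ B = {8}
(A ∩ B)' = U \ (A ∩ B) = {1, 2, 3, 4, 5, 6, 7}
A' = {2, 3, 4, 5}, B' = {1, 2, 5, 6, 7}
Claimed RHS: A' ∩ B' = {2, 5}
Identity is INVALID: LHS = {1, 2, 3, 4, 5, 6, 7} but the RHS claimed here equals {2, 5}. The correct form is (A ∩ B)' = A' ∪ B'.

Identity is invalid: (A ∩ B)' = {1, 2, 3, 4, 5, 6, 7} but A' ∩ B' = {2, 5}. The correct De Morgan law is (A ∩ B)' = A' ∪ B'.


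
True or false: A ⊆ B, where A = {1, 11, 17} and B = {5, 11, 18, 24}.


A ⊆ B means every element of A is in B.
Elements in A not in B: {1, 17}
So A ⊄ B.

No, A ⊄ B


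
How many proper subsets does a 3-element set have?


Total subsets = 2^n = 2^3 = 8
Proper subsets exclude the set itself: 2^n - 1
= 8 - 1
= 7

Number of proper subsets = 7


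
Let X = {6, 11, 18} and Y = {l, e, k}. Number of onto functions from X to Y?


n = |X| = 3, k = |Y| = 3. Surjections via inclusion-exclusion:
S(n,k) = Σ(-1)^i × C(k,i) × (k-i)^n, i=0 to k
i=0: (-1)^0×C(3,0)×3^3 = 27
i=1: (-1)^1×C(3,1)×2^3 = -24
i=2: (-1)^2×C(3,2)×1^3 = 3
i=3: (-1)^3×C(3,3)×0^3 = 0
Total = 6

Number of surjections = 6


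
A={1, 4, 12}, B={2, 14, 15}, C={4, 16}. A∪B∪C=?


A ∪ B = {1, 2, 4, 12, 14, 15}
(A ∪ B) ∪ C = {1, 2, 4, 12, 14, 15, 16}

A ∪ B ∪ C = {1, 2, 4, 12, 14, 15, 16}


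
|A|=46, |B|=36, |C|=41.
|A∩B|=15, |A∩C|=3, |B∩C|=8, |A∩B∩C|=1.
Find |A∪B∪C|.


|A∪B∪C| = |A|+|B|+|C| - |A∩B|-|A∩C|-|B∩C| + |A∩B∩C|
= 46+36+41 - 15-3-8 + 1
= 123 - 26 + 1
= 98

|A ∪ B ∪ C| = 98


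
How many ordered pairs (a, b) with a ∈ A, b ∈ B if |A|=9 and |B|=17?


|A × B| = |A| × |B|
= 9 × 17
= 153

|A × B| = 153


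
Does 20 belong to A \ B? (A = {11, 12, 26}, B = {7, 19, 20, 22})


A = {11, 12, 26}, B = {7, 19, 20, 22}
A \ B = elements in A but not in B
A \ B = {11, 12, 26}
Checking if 20 ∈ A \ B
20 is not in A \ B → False

20 ∉ A \ B


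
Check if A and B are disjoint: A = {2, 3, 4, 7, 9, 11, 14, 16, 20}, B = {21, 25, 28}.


Disjoint means A ∩ B = ∅.
A ∩ B = ∅
A ∩ B = ∅, so A and B are disjoint.

Yes, A and B are disjoint
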